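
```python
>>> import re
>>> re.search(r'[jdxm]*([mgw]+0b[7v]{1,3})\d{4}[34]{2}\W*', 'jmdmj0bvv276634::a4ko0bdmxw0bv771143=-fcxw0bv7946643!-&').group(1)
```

The match spans [23:38] → 'dmxw0bv771143=-'.
Captured: group 1 = 'w0bv'.

'w0bv'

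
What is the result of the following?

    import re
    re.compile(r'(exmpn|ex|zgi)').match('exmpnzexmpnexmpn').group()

'exmpn'

`match` is anchored at position 0; if the pattern doesn't fit there, it returns None.
The match spans [0:5] → 'exmpn'.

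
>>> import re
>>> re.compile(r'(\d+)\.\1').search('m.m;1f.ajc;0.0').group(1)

`\1` is not a pattern — it's the concrete string captured by group 1, re-applied verbatim.
`re.search` scans for the first position where the pattern succeeds.
The match spans [11:14] → '0.0'.
Captured: group 1 = '0'.

'0'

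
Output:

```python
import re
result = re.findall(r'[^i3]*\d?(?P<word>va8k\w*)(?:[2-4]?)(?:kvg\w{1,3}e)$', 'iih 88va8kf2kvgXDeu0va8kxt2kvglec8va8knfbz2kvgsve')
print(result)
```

['va8knfbz2']

This matches zero or more of any character except [i3], then optionally a digit; then the literal 'va', then the literal '8k', then zero or more of a word character (captured as 'word'); then optionally a character in [2-4] (non-capturing group); then the literal 'kvg', then 1 to 3 of a word character, then the literal 'e' (non-capturing group); then anchored at the end.
Matches: at [2:49] match 'h 88va8kf2kvgXDeu0va8kxt2kvglec8va8knfbz2kvgsve', group 1 = 'va8knfbz2'.
With a single group, `findall` returns only what that group captured — 1 item.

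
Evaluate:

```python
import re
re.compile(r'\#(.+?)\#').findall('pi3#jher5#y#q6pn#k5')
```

['jher5', 'q6pn']

Walking the string: at [3:10] match '#jher5#', group 1 = 'jher5'; at [11:17] match '#q6pn#', group 1 = 'q6pn'.
One capturing group, so `findall` returns just the captured substring from each match — 2 in all.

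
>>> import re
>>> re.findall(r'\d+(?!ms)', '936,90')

`(?!…)`/`(?<!…)` only lets a position through if the neighbouring text does NOT match; no characters are consumed.
Walking the string: at [0:3] → '936'; at [4:6] → '90'.
No capturing groups, so `findall` returns the 2 full match strings.

['936', '90']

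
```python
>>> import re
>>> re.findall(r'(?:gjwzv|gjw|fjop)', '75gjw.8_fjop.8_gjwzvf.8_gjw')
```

['gjw', 'fjop', 'gjwzv', 'gjw']

Alternation isn't longest-match — the leftmost alternative that fits at this position is chosen.
With no groups in the pattern, `findall` gives back each whole match — 4 here.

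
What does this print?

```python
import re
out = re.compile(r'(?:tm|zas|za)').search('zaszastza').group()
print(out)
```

Alternation tries branches left to right and keeps the first one that lets the overall match succeed at that position.
`search` walks the string left to right and returns the first match it finds.
The match spans [0:3] → 'zas'.

zas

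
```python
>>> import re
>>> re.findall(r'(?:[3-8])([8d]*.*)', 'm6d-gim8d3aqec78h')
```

Pattern: a character in [3-8] (non-capturing group); then zero or more of one of [8d], then zero or more of any character (captured).
Walking the string: at [1:17] match '6d-gim8d3aqec78h', group 1 = 'd-gim8d3aqec78h'.
Because there's exactly one group, `findall` drops the full match and keeps group 1 from the one hit.

['d-gim8d3aqec78h']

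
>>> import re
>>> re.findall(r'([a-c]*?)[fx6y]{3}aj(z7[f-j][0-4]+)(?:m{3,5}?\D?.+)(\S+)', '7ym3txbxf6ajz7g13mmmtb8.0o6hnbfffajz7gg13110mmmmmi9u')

The pattern matches zero or more of a character in [a-c] (lazy) (captured); then exactly 3 of one of [fx6y], then the literal 'aj'; then the literal 'z7', then a character in [f-j], then one or more of a character in [0-4] (captured); then 3 to 5 of the literal 'm' (lazy), then optionally a non-digit, then one or more of any character (non-capturing group); then one or more of a non-whitespace character (captured).
Walking the string: at [6:52] match 'bxf6ajz7g13mmmtb8.0o6hnbfffajz7gg13110mmmmmi9u', groups = ('b', 'z7g13', 'u').
With 3 capturing groups, `findall` returns a 3-tuple per match.

[('b', 'z7g13', 'u')]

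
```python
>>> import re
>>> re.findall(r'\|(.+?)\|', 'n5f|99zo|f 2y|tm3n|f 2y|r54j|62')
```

Lazy quantifiers expand one character at a time until the remainder of the pattern can match.
With a single group, `findall` returns only what that group captured — 3 items.

['99zo', 'tm3n', 'r54j']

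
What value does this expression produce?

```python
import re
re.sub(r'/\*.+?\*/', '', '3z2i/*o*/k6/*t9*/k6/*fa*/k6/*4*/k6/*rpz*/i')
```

Every occurrence is swapped for ''.

'3z2ik6k6k6k6i'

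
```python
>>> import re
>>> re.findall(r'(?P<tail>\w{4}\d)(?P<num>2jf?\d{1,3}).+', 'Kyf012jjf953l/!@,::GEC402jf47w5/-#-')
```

[('GEC40', '2jf47')]

The pattern matches exactly 4 of a word character, then a digit (captured as 'tail'); then the literal '2j', then optionally a literal 'f', then 1 to 3 of a digit (captured as 'num'); then one or more of any character.
Matches: at [19:35] match 'GEC402jf47w5/-#-', groups = ('GEC40', '2jf47').
With 2 capturing groups, `findall` returns a 2-tuple per match.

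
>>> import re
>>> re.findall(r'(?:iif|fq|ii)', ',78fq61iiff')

['fq', 'iif']

`|` is ordered: at each position the engine commits to the first alternative that works.
Matches: at [3:5] → 'fq'; at [7:10] → 'iif'.
No capturing groups, so `findall` returns the 2 full match strings.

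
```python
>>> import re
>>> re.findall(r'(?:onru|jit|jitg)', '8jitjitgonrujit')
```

Branches in `(...|...)` are attempted left-to-right; the first branch that allows the whole pattern to succeed is taken.
Since nothing is captured, `findall` lists the 4 matched substrings directly.

['jit', 'jit', 'onru', 'jit']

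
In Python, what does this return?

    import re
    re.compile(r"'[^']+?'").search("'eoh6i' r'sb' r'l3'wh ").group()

"'eoh6i'"

The match spans [0:7] → "'eoh6i'".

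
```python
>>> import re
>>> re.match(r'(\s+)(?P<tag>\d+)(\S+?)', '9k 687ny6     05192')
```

None

The pattern matches one or more of whitespace (captured); then one or more of a digit (captured as 'tag'); then one or more of a non-whitespace character (lazy) (captured).
With `match`, the pattern is implicitly anchored at the beginning.
Here the pattern fails at index 0, so the call returns None.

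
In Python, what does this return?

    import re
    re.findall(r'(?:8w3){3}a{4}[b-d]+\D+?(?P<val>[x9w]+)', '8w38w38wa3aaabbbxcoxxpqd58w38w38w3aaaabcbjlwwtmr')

Lazy quantifiers expand one character at a time until the remainder of the pattern can match.
Because there's exactly one group, `findall` drops the full match and keeps group 1 from the one hit.

['ww']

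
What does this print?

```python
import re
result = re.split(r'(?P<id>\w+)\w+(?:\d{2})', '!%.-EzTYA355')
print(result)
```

['!%.-', 'EzTYA', '']

Pattern: one or more of a word character (captured as 'id'); then one or more of a word character; then exactly 2 of a digit (non-capturing group).
Matches to split on: at [4:12] → 'EzTYA355'.
Because the pattern has a capturing group, `split` also inserts each captured text between the pieces.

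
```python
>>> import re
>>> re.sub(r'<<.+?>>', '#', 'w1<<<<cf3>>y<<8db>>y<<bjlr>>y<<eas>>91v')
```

'w1#y#y#y#91v'

Each match is replaced by '#'.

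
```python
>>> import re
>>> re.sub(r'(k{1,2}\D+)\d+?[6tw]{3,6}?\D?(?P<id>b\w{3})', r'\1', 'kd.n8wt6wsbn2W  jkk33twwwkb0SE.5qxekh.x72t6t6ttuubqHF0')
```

'kd.n  jkk.5qxekh.x72t6t6ttuubqHF0'

Pattern: 1 to 2 of the literal 'k', then one or more of a non-digit (captured); then one or more of a digit (lazy), then 3 to 6 of one of [6tw] (lazy), then optionally a non-digit; then a literal 'b', then exactly 3 of a word character (captured as 'id').
The replacement refers to a captured group, so each match is rewritten using its own captured text.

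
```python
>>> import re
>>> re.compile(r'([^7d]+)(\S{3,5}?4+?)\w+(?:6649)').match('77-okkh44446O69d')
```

This matches one or more of any character except [7d] (captured); then 3 to 5 of a non-whitespace character (lazy), then one or more of the literal '4' (lazy) (captured); then one or more of a word character; then the literal '66', then the literal '49' (non-capturing group).
`re.match` won't scan ahead — the pattern has to work from the very first character.
Here the string doesn't start with a match, so the call returns None.

None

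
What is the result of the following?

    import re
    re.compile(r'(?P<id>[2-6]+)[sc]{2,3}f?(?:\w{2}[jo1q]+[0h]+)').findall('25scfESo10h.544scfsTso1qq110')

['25']

The pattern matches one or more of a character in [2-6] (captured as 'id'); then 2 to 3 of one of [sc], then optionally the literal 'f'; then exactly 2 of a word character, then one or more of one of [jo1q], then one or more of one of [0h] (non-capturing group).
Walking the string: at [0:11] match '25scfESo10h', group 1 = '25'.
Because there's exactly one group, `findall` drops the full match and keeps group 1 from the one hit.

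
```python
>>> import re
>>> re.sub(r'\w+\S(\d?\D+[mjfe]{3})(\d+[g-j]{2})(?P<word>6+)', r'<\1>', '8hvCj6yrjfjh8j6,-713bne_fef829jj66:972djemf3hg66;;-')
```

'8hvCj6yrjfjh8j6,-<_fef>:<jemf>;;-'

The pattern matches one or more of a word character, then a non-whitespace character; then optionally a digit, then one or more of a non-digit, then exactly 3 of one of [mjfe] (captured); then one or more of a digit, then exactly 2 of a character in [g-j] (captured); then one or more of a literal '6' (captured as 'word').
The replacement refers to a captured group, so each match is rewritten using its own captured text.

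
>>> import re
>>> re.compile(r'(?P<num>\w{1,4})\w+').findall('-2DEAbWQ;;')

['2DEA']

Pattern: 1 to 4 of a word character (captured as 'num'); then one or more of a word character.
Matches: at [1:8] match '2DEAbWQ', group 1 = '2DEA'.
Because there's exactly one group, `findall` drops the full match and keeps group 1 from the one hit.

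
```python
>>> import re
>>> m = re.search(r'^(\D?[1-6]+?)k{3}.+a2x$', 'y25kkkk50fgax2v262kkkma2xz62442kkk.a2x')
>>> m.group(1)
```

'y25'

Pattern: anchored at the start of the string; then optionally a non-digit, then one or more of a character in [1-6] (lazy) (captured); then exactly 3 of the literal 'k', then one or more of any character, then the literal 'a2x'; then anchored at the end.
`re.search` tries every starting position until one works.
The match spans [0:38] → 'y25kkkk50fgax2v262kkkma2xz62442kkk.a2x'.
Captured: group 1 = 'y25'.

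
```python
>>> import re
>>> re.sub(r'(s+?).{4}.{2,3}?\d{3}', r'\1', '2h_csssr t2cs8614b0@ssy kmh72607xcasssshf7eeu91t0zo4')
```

A `+?`/`*?`/`{m,n}?` starts at its minimum and grows only as far as needed for what follows to match.
`\1` in the replacement pulls in group 1's text for each match.

'2h_css4b0@s07xcasssshf7eeu91t0zo4'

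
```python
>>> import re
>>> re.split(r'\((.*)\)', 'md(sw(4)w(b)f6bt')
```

Matches to split on: at [2:12] → '(sw(4)w(b)'.
`re.split` interleaves the captured-group text with the surrounding fragments.

['md', 'sw(4)w(b', 'f6bt']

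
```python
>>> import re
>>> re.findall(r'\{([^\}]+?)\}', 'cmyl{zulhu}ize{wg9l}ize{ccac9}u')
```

['zulhu', 'wg9l', 'ccac9']

Walking the string: at [4:11] match '{zulhu}', group 1 = 'zulhu'; at [14:20] match '{wg9l}', group 1 = 'wg9l'; at [23:30] match '{ccac9}', group 1 = 'ccac9'.
`findall` collects group 1 from each match (3 total).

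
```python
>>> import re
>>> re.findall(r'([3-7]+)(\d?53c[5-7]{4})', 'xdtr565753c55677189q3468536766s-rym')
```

The pattern matches one or more of a character in [3-7] (captured); then optionally a digit, then the literal '53c', then exactly 4 of a character in [5-7] (captured).
Matches: at [4:15] match '565753c5567', groups = ('5657', '53c5567').
Multiple groups make `findall` return tuples — one 2-tuple for the one match.

[('5657', '53c5567')]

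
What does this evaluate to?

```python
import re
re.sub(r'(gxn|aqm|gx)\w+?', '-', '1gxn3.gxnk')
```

'1-.-'

Alternation isn't longest-match — the leftmost alternative that fits at this position is chosen.
Matches: at [1:5] → 'gxn3'; at [6:10] → 'gxnk'.
`sub` substitutes '-' at each match site.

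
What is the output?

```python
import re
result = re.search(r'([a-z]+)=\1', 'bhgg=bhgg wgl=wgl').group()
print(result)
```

bhgg=bhgg

After group 1 captures some text, `\1` only succeeds where that same text appears again.
`search` walks the string left to right and returns the first match it finds.
The match spans [0:9] → 'bhgg=bhgg'.
Captured: group 1 = 'bhgg'.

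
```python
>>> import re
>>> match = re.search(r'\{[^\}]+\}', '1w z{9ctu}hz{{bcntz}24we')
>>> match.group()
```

`re.search` scans for the first position where the pattern succeeds.
The match spans [4:10] → '{9ctu}'.

'{9ctu}'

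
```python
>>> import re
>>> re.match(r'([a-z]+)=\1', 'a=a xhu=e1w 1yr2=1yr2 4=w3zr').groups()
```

A backreference is literal: `\1` must see the identical characters the first group matched.
`match` is anchored at position 0; if the pattern doesn't fit there, it returns None.
The match spans [0:3] → 'a=a'.
Captured: group 1 = 'a'.

('a',)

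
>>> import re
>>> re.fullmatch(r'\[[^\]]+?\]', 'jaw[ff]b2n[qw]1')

None

`re.fullmatch` is like wrapping the pattern in `^…$` (in single-line mode).
Here there's no way to consume every character, so the call returns None.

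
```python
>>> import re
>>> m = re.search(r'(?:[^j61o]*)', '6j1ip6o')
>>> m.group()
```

''

Pattern: zero or more of any character except [j61o] (non-capturing group).
`re.search` tries every starting position until one works.
The match spans [0:0] → ''.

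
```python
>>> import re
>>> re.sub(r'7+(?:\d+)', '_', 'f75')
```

This matches one or more of a literal '7'; then one or more of a digit (non-capturing group).
Each match is replaced by '_'.

'f_'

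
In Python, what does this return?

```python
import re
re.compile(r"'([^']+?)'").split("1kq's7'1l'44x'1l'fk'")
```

['1kq', 's7', '1l', '44x', '1l', 'fk', '']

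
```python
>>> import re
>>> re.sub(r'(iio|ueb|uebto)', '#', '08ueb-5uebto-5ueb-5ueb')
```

'08#-5#to-5#-5#'

Branches in `(...|...)` are attempted left-to-right; the first branch that allows the whole pattern to succeed is taken.
Every occurrence is swapped for '#'.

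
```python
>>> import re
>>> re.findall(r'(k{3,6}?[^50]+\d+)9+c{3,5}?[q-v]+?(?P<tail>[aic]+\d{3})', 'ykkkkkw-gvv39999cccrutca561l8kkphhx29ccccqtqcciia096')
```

Pattern: 3 to 6 of a literal 'k' (lazy), then one or more of any character except [50], then one or more of a digit (captured); then one or more of the literal '9', then 3 to 5 of a literal 'c' (lazy), then one or more of a character in [q-v] (lazy); then one or more of one of [aic], then exactly 3 of a digit (captured as 'tail').
With 2 capturing groups, `findall` returns a 2-tuple per match.

[('kkkkkw-gvv3999', 'ca561')]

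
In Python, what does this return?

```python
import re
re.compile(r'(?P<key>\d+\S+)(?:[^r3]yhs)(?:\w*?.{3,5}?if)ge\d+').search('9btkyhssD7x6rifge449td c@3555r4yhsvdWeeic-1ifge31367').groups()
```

('9bt',)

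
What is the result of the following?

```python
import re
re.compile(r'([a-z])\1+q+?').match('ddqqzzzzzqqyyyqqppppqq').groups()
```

A backreference is literal: `\1` must see the identical characters the first group matched.
With `match`, the pattern is implicitly anchored at the beginning.
The match spans [0:3] → 'ddq'.
Captured: group 1 = 'd'.

('d',)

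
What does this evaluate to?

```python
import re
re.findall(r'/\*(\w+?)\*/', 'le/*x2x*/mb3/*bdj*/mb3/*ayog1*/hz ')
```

['x2x', 'bdj', 'ayog1']

Matches: at [2:9] match '/*x2x*/', group 1 = 'x2x'; at [12:19] match '/*bdj*/', group 1 = 'bdj'; at [22:31] match '/*ayog1*/', group 1 = 'ayog1'.
Because there's exactly one group, `findall` drops the full match and keeps group 1 from each hit.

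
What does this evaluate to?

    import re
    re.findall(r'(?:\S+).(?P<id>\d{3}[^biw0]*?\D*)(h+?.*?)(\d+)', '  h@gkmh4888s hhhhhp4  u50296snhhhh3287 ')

[('888s hhhh', 'hp', '4'), ('296snhhh', 'h', '3287')]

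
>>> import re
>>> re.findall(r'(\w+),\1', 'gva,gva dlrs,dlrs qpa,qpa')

['gva', 'dlrs', 'qpa']

After group 1 captures some text, `\1` only succeeds where that same text appears again.
Scanning left to right: at [0:7] match 'gva,gva', group 1 = 'gva'; at [8:17] match 'dlrs,dlrs', group 1 = 'dlrs'; at [18:25] match 'qpa,qpa', group 1 = 'qpa'.
With a single group, `findall` returns only what that group captured — 3 items.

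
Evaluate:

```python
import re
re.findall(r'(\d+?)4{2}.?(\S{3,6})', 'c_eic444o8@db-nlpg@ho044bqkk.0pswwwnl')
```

[('4', '8@db-n'), ('0', 'qkk.0p')]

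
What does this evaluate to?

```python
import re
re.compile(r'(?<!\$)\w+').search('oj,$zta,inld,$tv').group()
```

'oj'

The negative lookaround is zero-width — it rules out positions where the adjacent text would match, without consuming anything.
Unlike `match`, `search` isn't anchored — it looks for the pattern anywhere in the string.
The match spans [0:2] → 'oj'.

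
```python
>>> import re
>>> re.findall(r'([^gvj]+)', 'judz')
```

The pattern matches one or more of any character except [gvj] (captured).
Walking the string: at [1:4] match 'udz', group 1 = 'udz'.
With a single group, `findall` returns only what that group captured — 1 item.

['udz']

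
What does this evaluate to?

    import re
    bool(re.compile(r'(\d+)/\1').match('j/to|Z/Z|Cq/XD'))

`re.match` only tries the pattern at the start of the string.
Here the string doesn't start with a match, so the call returns None, and `bool(None)` is False.

False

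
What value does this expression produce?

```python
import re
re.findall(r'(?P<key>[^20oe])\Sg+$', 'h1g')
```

This matches any character except [20oe] (captured as 'key'); then a non-whitespace character, then one or more of a literal 'g'; then anchored at the end.
`findall` collects group 1 from the one match (1 total).

['h']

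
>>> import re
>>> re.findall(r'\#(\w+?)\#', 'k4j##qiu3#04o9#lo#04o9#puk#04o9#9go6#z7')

['qiu3', 'lo', 'puk', '9go6']

Matches: at [4:10] match '#qiu3#', group 1 = 'qiu3'; at [14:18] match '#lo#', group 1 = 'lo'; at [22:27] match '#puk#', group 1 = 'puk'; at [31:37] match '#9go6#', group 1 = '9go6'.
With a single group, `findall` returns only what that group captured — 4 items.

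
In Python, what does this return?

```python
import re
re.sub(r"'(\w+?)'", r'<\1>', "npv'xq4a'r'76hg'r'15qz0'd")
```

Matches: at [3:9] → "'xq4a'"; at [10:16] → "'76hg'"; at [17:24] → "'15qz0'".
Each match is replaced using the text its own group 1 captured.

'npv<xq4a>r<76hg>r<15qz0>d'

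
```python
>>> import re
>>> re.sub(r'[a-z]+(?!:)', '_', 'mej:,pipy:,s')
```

Because the assertion is negative and zero-width, positions next to the forbidden text are skipped.
`sub` substitutes '_' at each match site.

'_j:,_y:,_'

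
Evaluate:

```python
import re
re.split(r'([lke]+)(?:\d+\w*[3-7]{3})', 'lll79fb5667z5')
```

['', 'lll', 'z5']

`re.split` interleaves the captured-group text with the surrounding fragments.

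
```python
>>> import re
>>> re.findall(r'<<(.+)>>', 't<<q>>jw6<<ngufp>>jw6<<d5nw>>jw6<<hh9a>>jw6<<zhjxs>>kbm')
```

Walking the string: at [1:52] match '<<q>>jw6<<ngufp>>jw6<<d5nw>>jw6<<hh9a>>jw6<<zhjxs>>', group 1 = 'q>>jw6<<ngufp>>jw6<<d5nw>>jw6<<hh9a>>jw6<<zhjxs'.
Because there's exactly one group, `findall` drops the full match and keeps group 1 from the one hit.

['q>>jw6<<ngufp>>jw6<<d5nw>>jw6<<hh9a>>jw6<<zhjxs']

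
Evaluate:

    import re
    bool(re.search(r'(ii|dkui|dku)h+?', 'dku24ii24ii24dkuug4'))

Here the pattern never matches, so the call returns None, and `bool(None)` is False.

False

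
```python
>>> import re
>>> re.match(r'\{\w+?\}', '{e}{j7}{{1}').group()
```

With `match`, the pattern is implicitly anchored at the beginning.
The match spans [0:3] → '{e}'.

'{e}'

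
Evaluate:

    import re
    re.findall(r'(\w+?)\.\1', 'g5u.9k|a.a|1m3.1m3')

['a', '1m3']

A backreference is literal: `\1` must see the identical characters the first group matched.
Because there's exactly one group, `findall` drops the full match and keeps group 1 from each hit.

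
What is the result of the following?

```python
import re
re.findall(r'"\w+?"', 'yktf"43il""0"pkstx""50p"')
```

['"43il"', '"0"', '"50p"']

Matches: at [4:10] → '"43il"'; at [10:13] → '"0"'; at [19:24] → '"50p"'.
No capturing groups, so `findall` returns the 3 full match strings.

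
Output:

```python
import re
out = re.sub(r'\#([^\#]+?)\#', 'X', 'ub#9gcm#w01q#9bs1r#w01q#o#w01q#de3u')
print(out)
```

Matches: at [2:8] → '#9gcm#'; at [12:19] → '#9bs1r#'; at [23:26] → '#o#'.
Each match is replaced by 'X'.

ubXw01qXw01qXw01q#de3u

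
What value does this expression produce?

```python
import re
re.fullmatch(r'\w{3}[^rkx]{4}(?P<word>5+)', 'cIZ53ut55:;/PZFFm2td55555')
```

Pattern: exactly 3 of a word character, then exactly 4 of any character except [rkx]; then one or more of a literal '5' (captured as 'word').
For `fullmatch`, every character of the input must be accounted for by the pattern.
Here there's no way to consume every character, so the call returns None.

None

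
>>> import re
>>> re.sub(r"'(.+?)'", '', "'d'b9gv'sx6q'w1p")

'b9gvw1p'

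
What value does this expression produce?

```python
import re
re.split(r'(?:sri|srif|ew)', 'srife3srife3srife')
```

`|` is ordered: at each position the engine commits to the first alternative that works.
Matches to split on: at [0:3] → 'sri'; at [6:9] → 'sri'; at [12:15] → 'sri'.
The string is cut at each match, leaving 4 pieces.

['', 'fe3', 'fe3', 'fe']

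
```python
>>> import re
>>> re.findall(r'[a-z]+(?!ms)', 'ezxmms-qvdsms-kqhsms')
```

Because the assertion is negative and zero-width, positions next to the forbidden text are skipped.
With no groups in the pattern, `findall` gives back each whole match — 3 here.

['ezxmms', 'qvdsms', 'kqhsms']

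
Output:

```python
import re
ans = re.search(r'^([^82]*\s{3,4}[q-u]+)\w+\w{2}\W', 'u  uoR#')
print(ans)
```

None

This matches anchored at the start of the string; then zero or more of any character except [82], then 3 to 4 of whitespace, then one or more of a character in [q-u] (captured); then one or more of a word character, then exactly 2 of a word character, then a non-word character.
Unlike `match`, `search` isn't anchored — it looks for the pattern anywhere in the string.
Here nothing in the string fits, so the call returns None.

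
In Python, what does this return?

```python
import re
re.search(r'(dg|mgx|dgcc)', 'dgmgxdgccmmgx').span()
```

(0, 2)

The match spans [0:2] → 'dg'.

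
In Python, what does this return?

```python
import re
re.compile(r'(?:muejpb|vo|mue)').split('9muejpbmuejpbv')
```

['9', '', 'v']

Branches in `(...|...)` are attempted left-to-right; the first branch that allows the whole pattern to succeed is taken.
Splitting on the pattern gives 3 pieces.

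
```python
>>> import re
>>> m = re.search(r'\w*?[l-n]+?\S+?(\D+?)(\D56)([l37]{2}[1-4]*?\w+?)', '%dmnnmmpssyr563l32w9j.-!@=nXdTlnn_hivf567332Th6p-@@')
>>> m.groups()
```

('nmmpssy', 'r56', '3l3')

Pattern: zero or more of a word character (lazy), then one or more of a character in [l-n] (lazy), then one or more of a non-whitespace character (lazy); then one or more of a non-digit (lazy) (captured); then a non-digit, then the literal '56' (captured); then exactly 2 of one of [l37], then zero or more of a character in [1-4] (lazy), then one or more of a word character (lazy) (captured).
The `?` after the quantifier makes it lazy — it takes as little as possible before letting the rest of the pattern try.
`re.search` scans for the first position where the pattern succeeds.
The match spans [1:17] → 'dmnnmmpssyr563l3'.
Captured: group 1 = 'nmmpssy', group 2 = 'r56', group 3 = '3l3'.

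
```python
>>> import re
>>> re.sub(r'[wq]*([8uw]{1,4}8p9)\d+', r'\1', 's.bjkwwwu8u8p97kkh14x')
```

's.bjku8u8p9kkh14x'

This matches zero or more of one of [wq]; then 1 to 4 of one of [8uw], then the literal '8p9' (captured); then one or more of a digit.
The replacement refers to a captured group, so each match is rewritten using its own captured text.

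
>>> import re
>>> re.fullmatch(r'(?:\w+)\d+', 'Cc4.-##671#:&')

This matches one or more of a word character (non-capturing group); then one or more of a digit.
For `fullmatch`, every character of the input must be accounted for by the pattern.
Here the string isn't matched end-to-end, so the call returns None.

None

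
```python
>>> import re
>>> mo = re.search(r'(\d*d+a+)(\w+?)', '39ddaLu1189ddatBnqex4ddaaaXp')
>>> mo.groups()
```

The pattern matches zero or more of a digit, then one or more of the literal 'd', then one or more of a literal 'a' (captured); then one or more of a word character (lazy) (captured).
The `?` after the quantifier makes it lazy — it takes as little as possible before letting the rest of the pattern try.
`re.search` scans for the first position where the pattern succeeds.
The match spans [0:6] → '39ddaL'.
Captured: group 1 = '39dda', group 2 = 'L'.

('39dda', 'L')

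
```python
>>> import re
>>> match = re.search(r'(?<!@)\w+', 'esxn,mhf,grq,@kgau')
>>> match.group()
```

The negative lookahead/lookbehind blocks any match where the forbidden context is present.
`re.search` scans for the first position where the pattern succeeds.
The match spans [0:4] → 'esxn'.

'esxn'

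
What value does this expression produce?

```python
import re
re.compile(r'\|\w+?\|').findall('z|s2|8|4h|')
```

['|s2|', '|4h|']

Scanning left to right: at [1:5] → '|s2|'; at [6:10] → '|4h|'.
With no groups in the pattern, `findall` gives back each whole match — 2 here.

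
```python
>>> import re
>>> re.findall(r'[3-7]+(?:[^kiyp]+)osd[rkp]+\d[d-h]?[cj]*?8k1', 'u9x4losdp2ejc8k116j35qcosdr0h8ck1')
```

Pattern: one or more of a character in [3-7]; then one or more of any character except [kiyp] (non-capturing group); then the literal 'osd', then one or more of one of [rkp], then a digit; then optionally a character in [d-h], then zero or more of one of [cj] (lazy), then the literal '8k1'.
With no groups in the pattern, `findall` gives back each whole match — 1 here.

['4losdp2ejc8k1']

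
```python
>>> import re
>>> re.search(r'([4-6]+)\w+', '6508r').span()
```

(0, 5)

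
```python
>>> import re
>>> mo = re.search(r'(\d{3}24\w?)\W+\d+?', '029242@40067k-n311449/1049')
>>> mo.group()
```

Pattern: exactly 3 of a digit, then the literal '24', then optionally a word character (captured); then one or more of a non-word character, then one or more of a digit (lazy).
Lazy quantifiers expand one character at a time until the remainder of the pattern can match.
`re.search` tries every starting position until one works.
The match spans [0:8] → '029242@4'.
Captured: group 1 = '029242'.

'029242@4'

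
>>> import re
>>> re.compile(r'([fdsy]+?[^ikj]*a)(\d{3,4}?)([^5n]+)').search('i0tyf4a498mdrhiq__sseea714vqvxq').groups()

The match spans [3:31] → 'yf4a498mdrhiq__sseea714vqvxq'.
Captured: group 1 = 'yf4a', group 2 = '498', group 3 = 'mdrhiq__sseea714vqvxq'.

('yf4a', '498', 'mdrhiq__sseea714vqvxq')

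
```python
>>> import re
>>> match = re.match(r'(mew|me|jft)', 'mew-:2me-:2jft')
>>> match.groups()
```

('mew',)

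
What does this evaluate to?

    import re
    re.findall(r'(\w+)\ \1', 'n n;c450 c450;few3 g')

['n', 'c450']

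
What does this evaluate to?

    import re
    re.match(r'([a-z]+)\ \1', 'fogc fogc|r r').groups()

The match spans [0:9] → 'fogc fogc'.
Captured: group 1 = 'fogc'.

('fogc',)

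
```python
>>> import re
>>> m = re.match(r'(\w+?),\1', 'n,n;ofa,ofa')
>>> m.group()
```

'n,n'

`\1` has to match the exact text group 1 already captured.
`re.match` won't scan ahead — the pattern has to work from the very first character.
The match spans [0:3] → 'n,n'.
Captured: group 1 = 'n'.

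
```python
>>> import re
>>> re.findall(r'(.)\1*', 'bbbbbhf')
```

`\1` has to match the exact text group 1 already captured.
Matches: at [0:5] match 'bbbbb', group 1 = 'b'; at [5:6] match 'h', group 1 = 'h'; at [6:7] match 'f', group 1 = 'f'.
Because there's exactly one group, `findall` drops the full match and keeps group 1 from each hit.

['b', 'h', 'f']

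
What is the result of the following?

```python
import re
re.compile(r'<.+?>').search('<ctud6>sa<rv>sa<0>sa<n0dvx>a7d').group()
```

The `?` after the quantifier makes it lazy — it takes as little as possible before letting the rest of the pattern try.
The match spans [0:7] → '<ctud6>'.

'<ctud6>'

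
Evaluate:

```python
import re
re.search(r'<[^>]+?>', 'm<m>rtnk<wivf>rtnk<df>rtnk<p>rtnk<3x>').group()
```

'<m>'

Unlike `match`, `search` isn't anchored — it looks for the pattern anywhere in the string.
The match spans [1:4] → '<m>'.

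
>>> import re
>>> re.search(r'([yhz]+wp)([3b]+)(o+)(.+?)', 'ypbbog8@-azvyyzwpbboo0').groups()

The match spans [12:22] → 'yyzwpbboo0'.
Captured: group 1 = 'yyzwp', group 2 = 'bb', group 3 = 'oo', group 4 = '0'.

('yyzwp', 'bb', 'oo', '0')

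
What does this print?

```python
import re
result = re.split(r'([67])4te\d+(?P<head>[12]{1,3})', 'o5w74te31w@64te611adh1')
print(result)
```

With a capturing group present, the delimiter's captured portion is kept in the result list.

['o5w', '7', '1', 'w@', '6', '1', 'adh1']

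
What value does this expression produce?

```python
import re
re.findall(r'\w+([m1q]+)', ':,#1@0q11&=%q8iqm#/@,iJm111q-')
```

Pattern: one or more of a word character; then one or more of one of [m1q] (captured).
`findall` collects group 1 from each match (3 total).

['1', 'm', 'q']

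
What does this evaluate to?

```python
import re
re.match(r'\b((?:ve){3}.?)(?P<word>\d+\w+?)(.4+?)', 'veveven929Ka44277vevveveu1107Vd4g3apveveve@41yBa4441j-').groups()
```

This matches a word boundary (`\b`, zero-width); then the literal 've' repeated 3 times, then optionally any character (captured); then one or more of a digit, then one or more of a word character (lazy) (captured as 'word'); then any character, then one or more of the literal '4' (lazy) (captured).
The `?` after the quantifier makes it lazy — it takes as little as possible before letting the rest of the pattern try.
`re.match` only tries the pattern at the start of the string.
The match spans [0:13] → 'veveven929Ka4'.
Captured: group 1 = 'veveven', group 2 = '929K', group 3 = 'a4'.

('veveven', '929K', 'a4')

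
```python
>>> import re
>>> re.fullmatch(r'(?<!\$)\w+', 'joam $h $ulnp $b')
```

None

The negative lookaround is zero-width — it rules out positions where the adjacent text would match, without consuming anything.
`re.fullmatch` is like wrapping the pattern in `^…$` (in single-line mode).
Here there's no way to consume every character, so the call returns None.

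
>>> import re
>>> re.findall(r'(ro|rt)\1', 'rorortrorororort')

['ro', 'ro', 'ro']

After group 1 captures some text, `\1` only succeeds where that same text appears again.
`findall` collects group 1 from each match (3 total).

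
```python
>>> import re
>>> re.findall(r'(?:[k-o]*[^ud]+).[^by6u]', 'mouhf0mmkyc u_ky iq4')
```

['mouh', 'f0mmkyc u_', 'ky iq4']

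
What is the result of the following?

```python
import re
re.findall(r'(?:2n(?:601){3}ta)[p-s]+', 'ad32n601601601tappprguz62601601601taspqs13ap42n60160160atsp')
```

['2n601601601tapppr']

This matches the literal '2n', then the literal '601' repeated 3 times, then the literal 'ta' (non-capturing group); then one or more of a character in [p-s].
No capturing groups, so `findall` returns the 1 full match string.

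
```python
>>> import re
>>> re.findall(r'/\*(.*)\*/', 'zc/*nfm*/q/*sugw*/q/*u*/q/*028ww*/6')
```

Scanning left to right: at [2:34] match '/*nfm*/q/*sugw*/q/*u*/q/*028ww*/', group 1 = 'nfm*/q/*sugw*/q/*u*/q/*028ww'.
One capturing group, so `findall` returns just the captured substring from the one match — 1 in all.

['nfm*/q/*sugw*/q/*u*/q/*028ww']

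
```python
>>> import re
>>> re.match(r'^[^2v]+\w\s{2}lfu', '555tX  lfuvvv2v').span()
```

(0, 10)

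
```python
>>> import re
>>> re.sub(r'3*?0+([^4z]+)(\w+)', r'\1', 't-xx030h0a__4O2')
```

't-xx30h0a__'

This matches zero or more of the literal '3' (lazy), then one or more of a literal '0'; then one or more of any character except [4z] (captured); then one or more of a word character (captured).
Matches: at [4:15] → '030h0a__4O2'.
Each match is replaced using the text its own group 1 captured.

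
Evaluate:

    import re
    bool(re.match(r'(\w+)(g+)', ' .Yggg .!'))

False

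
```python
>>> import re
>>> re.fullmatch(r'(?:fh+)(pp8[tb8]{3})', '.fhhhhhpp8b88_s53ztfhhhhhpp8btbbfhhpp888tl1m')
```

None

The pattern matches a literal 'f', then one or more of the literal 'h' (non-capturing group); then the literal 'pp8', then exactly 3 of one of [tb8] (captured).
`fullmatch` succeeds only if the pattern covers the string from start to end.
Here the string isn't matched end-to-end, so the call returns None.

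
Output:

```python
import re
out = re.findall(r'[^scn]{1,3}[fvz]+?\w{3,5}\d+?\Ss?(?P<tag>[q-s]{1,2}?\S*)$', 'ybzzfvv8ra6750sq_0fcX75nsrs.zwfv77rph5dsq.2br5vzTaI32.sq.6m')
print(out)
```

['q_0fcX75nsrs.zwfv77rph5dsq.2br5vzTaI32.sq.6m']

This matches 1 to 3 of any character except [scn], then one or more of one of [fvz] (lazy), then 3 to 5 of a word character; then one or more of a digit (lazy), then a non-whitespace character, then optionally the literal 's'; then 1 to 2 of a character in [q-s] (lazy), then zero or more of a non-whitespace character (captured as 'tag'); then anchored at the end.
With a single group, `findall` returns only what that group captured — 1 item.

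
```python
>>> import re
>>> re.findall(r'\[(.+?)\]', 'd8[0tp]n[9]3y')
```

['0tp', '9']

A non-greedy quantifier consumes as few characters as it can — just enough that the remainder of the pattern still matches from where it stops; whatever follows it matches normally.
Because there's exactly one group, `findall` drops the full match and keeps group 1 from each hit.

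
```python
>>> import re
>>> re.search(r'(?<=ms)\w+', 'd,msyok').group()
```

The `(?=…)`/`(?<=…)` assertion just peeks at neighbouring text; it doesn't advance the match position.
`search` walks the string left to right and returns the first match it finds.
The match spans [4:7] → 'yok'.

'yok'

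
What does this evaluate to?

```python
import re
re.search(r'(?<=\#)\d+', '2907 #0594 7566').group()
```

The `(?=…)`/`(?<=…)` assertion just peeks at neighbouring text; it doesn't advance the match position.
`re.search` scans for the first position where the pattern succeeds.
The match spans [6:10] → '0594'.

'0594'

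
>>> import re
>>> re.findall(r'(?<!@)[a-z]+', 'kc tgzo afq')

['kc', 'tgzo', 'afq']

The negative lookahead/lookbehind blocks any match where the forbidden context is present.
No capturing groups, so `findall` returns the 3 full match strings.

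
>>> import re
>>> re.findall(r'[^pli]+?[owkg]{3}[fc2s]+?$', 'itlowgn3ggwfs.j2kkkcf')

['owgn3ggwfs.j2kkkcf']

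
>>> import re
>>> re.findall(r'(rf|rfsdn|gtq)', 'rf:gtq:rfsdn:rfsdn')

Alternation isn't longest-match — the leftmost alternative that fits at this position is chosen.
Matches: at [0:2] match 'rf', group 1 = 'rf'; at [3:6] match 'gtq', group 1 = 'gtq'; at [7:9] match 'rf', group 1 = 'rf'; at [13:15] match 'rf', group 1 = 'rf'.
With a single group, `findall` returns only what that group captured — 4 items.

['rf', 'gtq', 'rf', 'rf']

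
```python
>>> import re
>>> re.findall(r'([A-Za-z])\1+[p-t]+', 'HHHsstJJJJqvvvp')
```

['H', 'J', 'v']

`\1` is not a pattern — it's the concrete string captured by group 1, re-applied verbatim.
Scanning left to right: at [0:6] match 'HHHsst', group 1 = 'H'; at [6:11] match 'JJJJq', group 1 = 'J'; at [11:15] match 'vvvp', group 1 = 'v'.
One capturing group, so `findall` returns just the captured substring from each match — 3 in all.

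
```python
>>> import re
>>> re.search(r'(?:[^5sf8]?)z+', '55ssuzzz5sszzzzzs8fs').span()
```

(4, 8)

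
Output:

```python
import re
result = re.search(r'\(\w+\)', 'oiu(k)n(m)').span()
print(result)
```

The match spans [3:6] → '(k)'.

(3, 6)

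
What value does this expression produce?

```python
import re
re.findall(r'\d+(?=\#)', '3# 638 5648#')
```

The positive lookaround only admits positions where the adjacent text matches; those characters stay outside the span.
`findall` yields the raw match text (2 of them) because the pattern has no groups.

['3', '5648']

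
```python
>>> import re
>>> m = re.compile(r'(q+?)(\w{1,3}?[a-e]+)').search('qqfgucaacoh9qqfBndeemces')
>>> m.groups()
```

This matches one or more of a literal 'q' (lazy) (captured); then 1 to 3 of a word character (lazy), then one or more of a character in [a-e] (captured).
Unlike `match`, `search` isn't anchored — it looks for the pattern anywhere in the string.
The match spans [0:9] → 'qqfgucaac'.
Captured: group 1 = 'qq', group 2 = 'fgucaac'.

('qq', 'fgucaac')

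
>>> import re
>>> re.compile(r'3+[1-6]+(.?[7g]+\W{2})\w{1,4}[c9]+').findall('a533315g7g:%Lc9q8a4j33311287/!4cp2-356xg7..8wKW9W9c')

['g7g:%', '87/!', 'xg7..']

The pattern matches one or more of a literal '3'; then one or more of a character in [1-6]; then optionally any character, then one or more of one of [7g], then exactly 2 of a non-word character (captured); then 1 to 4 of a word character, then one or more of one of [c9].
Matches: at [2:15] match '33315g7g:%Lc9', group 1 = 'g7g:%'; at [20:32] match '33311287/!4c', group 1 = '87/!'; at [35:48] match '356xg7..8wKW9', group 1 = 'xg7..'.
`findall` collects group 1 from each match (3 total).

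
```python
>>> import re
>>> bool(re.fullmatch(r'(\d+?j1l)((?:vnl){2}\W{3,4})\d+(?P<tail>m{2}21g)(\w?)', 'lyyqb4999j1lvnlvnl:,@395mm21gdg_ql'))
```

Pattern: one or more of a digit (lazy), then the literal 'j1l' (captured); then the literal 'vnl' repeated 2 times, then 3 to 4 of a non-word character (captured); then one or more of a digit; then exactly 2 of a literal 'm', then the literal '21g' (captured as 'tail'); then optionally a word character (captured).
`re.fullmatch` requires the pattern to consume the entire string.
Here the string isn't matched end-to-end, so the call returns None, and `bool(None)` is False.

False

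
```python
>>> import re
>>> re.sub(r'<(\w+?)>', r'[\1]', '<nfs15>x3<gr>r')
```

'[nfs15]x3[gr]r'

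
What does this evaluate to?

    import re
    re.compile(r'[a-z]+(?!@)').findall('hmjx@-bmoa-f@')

`(?!…)`/`(?<!…)` only lets a position through if the neighbouring text does NOT match; no characters are consumed.
Walking the string: at [0:3] → 'hmj'; at [6:10] → 'bmoa'.
With no groups in the pattern, `findall` gives back each whole match — 2 here.

['hmj', 'bmoa']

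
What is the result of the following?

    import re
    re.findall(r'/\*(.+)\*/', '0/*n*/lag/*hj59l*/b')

['n*/lag/*hj59l']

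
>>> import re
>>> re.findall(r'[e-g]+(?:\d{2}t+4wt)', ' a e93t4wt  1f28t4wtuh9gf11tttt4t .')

['e93t4wt', 'f28t4wt']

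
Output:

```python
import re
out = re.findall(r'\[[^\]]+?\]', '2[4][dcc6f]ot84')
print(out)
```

With no groups in the pattern, `findall` gives back each whole match — 2 here.

['[4]', '[dcc6f]']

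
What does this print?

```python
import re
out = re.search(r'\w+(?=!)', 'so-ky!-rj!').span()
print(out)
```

The `(?=…)`/`(?<=…)` assertion just peeks at neighbouring text; it doesn't advance the match position.
The match spans [3:5] → 'ky'.

(3, 5)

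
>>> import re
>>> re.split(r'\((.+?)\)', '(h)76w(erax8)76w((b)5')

['', 'h', '76w', 'erax8', '76w', '(b', '5']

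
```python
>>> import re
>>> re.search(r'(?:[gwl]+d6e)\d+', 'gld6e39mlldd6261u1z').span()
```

(0, 7)

This matches one or more of one of [gwl], then the literal 'd6e' (non-capturing group); then one or more of a digit.
Unlike `match`, `search` isn't anchored — it looks for the pattern anywhere in the string.
The match spans [0:7] → 'gld6e39'.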